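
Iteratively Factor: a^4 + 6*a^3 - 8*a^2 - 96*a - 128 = (a - 4)*(a^3 + 10*a^2 + 32*a + 32) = (a - 4)*(a + 4)*(a^2 + 6*a + 8) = (a - 4)*(a + 2)*(a + 4)*(a + 4)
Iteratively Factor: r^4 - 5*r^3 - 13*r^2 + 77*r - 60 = (r - 3)*(r^3 - 2*r^2 - 19*r + 20) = (r - 3)*(r - 1)*(r^2 - r - 20) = (r - 5)*(r - 3)*(r - 1)*(r + 4)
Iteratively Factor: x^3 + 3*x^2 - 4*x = (x)*(x^2 + 3*x - 4) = x*(x + 4)*(x - 1)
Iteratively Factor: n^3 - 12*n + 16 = (n + 4)*(n^2 - 4*n + 4) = (n - 2)*(n + 4)*(n - 2)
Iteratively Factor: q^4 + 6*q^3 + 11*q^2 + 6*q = (q)*(q^3 + 6*q^2 + 11*q + 6) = q*(q + 2)*(q^2 + 4*q + 3) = q*(q + 1)*(q + 2)*(q + 3)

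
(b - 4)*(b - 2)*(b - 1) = b^3 - 7*b^2 + 14*b - 8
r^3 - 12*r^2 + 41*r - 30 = (r - 6)*(r - 5)*(r - 1)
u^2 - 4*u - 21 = (u - 7)*(u + 3)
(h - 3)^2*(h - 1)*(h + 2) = h^4 - 5*h^3 + h^2 + 21*h - 18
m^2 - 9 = (m - 3)*(m + 3)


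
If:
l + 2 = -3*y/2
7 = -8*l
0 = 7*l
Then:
No Solution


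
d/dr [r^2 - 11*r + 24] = 2*r - 11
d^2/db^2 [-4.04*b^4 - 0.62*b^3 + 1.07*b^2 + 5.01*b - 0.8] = -48.48*b^2 - 3.72*b + 2.14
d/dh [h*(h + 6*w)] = 2*h + 6*w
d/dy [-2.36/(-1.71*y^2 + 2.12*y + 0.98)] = (5.0032 - 8.0712*y)/(-1.71*y^2 + 2.12*y + 0.98)^2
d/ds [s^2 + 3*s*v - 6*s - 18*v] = 2*s + 3*v - 6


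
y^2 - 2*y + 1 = (y - 1)^2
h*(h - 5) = h^2 - 5*h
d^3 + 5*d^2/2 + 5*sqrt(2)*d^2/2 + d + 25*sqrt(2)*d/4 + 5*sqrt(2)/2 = (d + 1/2)*(d + 2)*(d + 5*sqrt(2)/2)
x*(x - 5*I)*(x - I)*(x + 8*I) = x^4 + 2*I*x^3 + 43*x^2 - 40*I*x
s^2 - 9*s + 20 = (s - 5)*(s - 4)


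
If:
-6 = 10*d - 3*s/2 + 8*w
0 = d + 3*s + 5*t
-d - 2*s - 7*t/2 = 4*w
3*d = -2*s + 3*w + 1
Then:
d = -820/1783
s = 2300/1783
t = -1216/1783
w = 119/1783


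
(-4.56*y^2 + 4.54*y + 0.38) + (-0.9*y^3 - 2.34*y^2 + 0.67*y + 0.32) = -0.9*y^3 - 6.9*y^2 + 5.21*y + 0.7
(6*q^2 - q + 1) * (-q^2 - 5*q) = -6*q^4 - 29*q^3 + 4*q^2 - 5*q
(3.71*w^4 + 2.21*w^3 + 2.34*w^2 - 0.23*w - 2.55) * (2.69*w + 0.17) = 9.9799*w^5 + 6.5756*w^4 + 6.6703*w^3 - 0.2209*w^2 - 6.8986*w - 0.4335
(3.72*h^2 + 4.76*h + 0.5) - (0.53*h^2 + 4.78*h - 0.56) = 3.19*h^2 - 0.0200000000000005*h + 1.06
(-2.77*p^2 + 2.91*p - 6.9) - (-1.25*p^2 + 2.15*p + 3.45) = -1.52*p^2 + 0.76*p - 10.35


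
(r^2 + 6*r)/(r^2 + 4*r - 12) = r/(r - 2)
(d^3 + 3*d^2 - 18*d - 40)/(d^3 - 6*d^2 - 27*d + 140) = (d + 2)/(d - 7)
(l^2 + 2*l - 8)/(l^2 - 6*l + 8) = (l + 4)/(l - 4)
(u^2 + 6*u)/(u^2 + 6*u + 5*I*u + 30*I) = u/(u + 5*I)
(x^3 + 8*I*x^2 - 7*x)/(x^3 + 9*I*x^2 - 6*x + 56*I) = x*(x + I)/(x^2 + 2*I*x + 8)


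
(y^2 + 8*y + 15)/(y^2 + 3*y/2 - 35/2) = 2*(y + 3)/(2*y - 7)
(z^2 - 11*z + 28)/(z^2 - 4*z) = (z - 7)/z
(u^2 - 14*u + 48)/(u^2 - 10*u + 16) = (u - 6)/(u - 2)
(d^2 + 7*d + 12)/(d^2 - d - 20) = (d + 3)/(d - 5)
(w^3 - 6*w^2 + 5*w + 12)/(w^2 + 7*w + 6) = (w^2 - 7*w + 12)/(w + 6)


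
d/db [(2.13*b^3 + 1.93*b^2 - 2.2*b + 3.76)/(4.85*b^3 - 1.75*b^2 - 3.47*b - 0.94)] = (-13.088*b^4 + 6.55779999999999*b^3 - 71.2617*b^2 + 9.5316*b + 15.1152)/(23.5225*b^6 - 16.975*b^5 - 30.5965*b^4 + 3.027*b^3 + 15.3309*b^2 + 6.5236*b + 0.8836)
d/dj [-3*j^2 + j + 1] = 1 - 6*j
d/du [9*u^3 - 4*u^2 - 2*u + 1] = 27*u^2 - 8*u - 2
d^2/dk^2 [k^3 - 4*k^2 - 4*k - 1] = 6*k - 8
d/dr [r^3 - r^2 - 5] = r*(3*r - 2)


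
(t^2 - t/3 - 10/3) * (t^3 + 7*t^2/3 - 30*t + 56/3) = t^5 + 2*t^4 - 307*t^3/9 + 188*t^2/9 + 844*t/9 - 560/9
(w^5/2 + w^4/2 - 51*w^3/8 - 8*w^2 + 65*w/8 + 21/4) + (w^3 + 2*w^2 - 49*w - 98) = w^5/2 + w^4/2 - 43*w^3/8 - 6*w^2 - 327*w/8 - 371/4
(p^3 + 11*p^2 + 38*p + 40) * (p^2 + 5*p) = p^5 + 16*p^4 + 93*p^3 + 230*p^2 + 200*p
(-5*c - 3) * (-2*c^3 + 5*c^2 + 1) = 10*c^4 - 19*c^3 - 15*c^2 - 5*c - 3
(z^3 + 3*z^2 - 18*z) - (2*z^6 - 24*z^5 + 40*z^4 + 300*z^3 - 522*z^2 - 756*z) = -2*z^6 + 24*z^5 - 40*z^4 - 299*z^3 + 525*z^2 + 738*z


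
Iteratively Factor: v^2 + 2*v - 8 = (v + 4)*(v - 2)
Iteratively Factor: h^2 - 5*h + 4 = (h - 4)*(h - 1)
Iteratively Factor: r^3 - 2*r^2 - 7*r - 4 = (r - 4)*(r^2 + 2*r + 1) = (r - 4)*(r + 1)*(r + 1)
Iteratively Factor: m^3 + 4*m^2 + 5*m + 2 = (m + 1)*(m^2 + 3*m + 2) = (m + 1)*(m + 2)*(m + 1)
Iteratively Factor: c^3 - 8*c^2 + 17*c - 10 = (c - 2)*(c^2 - 6*c + 5) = (c - 2)*(c - 1)*(c - 5)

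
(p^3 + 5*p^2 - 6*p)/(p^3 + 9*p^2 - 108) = p*(p - 1)/(p^2 + 3*p - 18)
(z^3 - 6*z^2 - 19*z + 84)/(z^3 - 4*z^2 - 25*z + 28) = (z - 3)/(z - 1)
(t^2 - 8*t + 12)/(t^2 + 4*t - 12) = (t - 6)/(t + 6)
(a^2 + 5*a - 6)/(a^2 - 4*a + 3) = (a + 6)/(a - 3)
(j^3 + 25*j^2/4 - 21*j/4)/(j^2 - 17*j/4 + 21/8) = 2*j*(j + 7)/(2*j - 7)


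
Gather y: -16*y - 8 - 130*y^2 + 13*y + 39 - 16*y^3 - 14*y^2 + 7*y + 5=-16*y^3 - 144*y^2 + 4*y + 36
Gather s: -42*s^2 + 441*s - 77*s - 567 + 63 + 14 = -42*s^2 + 364*s - 490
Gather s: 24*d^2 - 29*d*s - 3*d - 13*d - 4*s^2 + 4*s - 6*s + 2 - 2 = 24*d^2 - 16*d - 4*s^2 + s*(-29*d - 2)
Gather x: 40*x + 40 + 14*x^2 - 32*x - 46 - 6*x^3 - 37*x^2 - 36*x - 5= -6*x^3 - 23*x^2 - 28*x - 11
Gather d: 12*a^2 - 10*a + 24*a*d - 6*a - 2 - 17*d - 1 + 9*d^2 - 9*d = 12*a^2 - 16*a + 9*d^2 + d*(24*a - 26) - 3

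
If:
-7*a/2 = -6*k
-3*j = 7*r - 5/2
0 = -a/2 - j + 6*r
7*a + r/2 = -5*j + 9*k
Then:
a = -305/108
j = 215/216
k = -2135/1296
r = -5/72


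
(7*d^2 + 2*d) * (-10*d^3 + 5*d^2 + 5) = -70*d^5 + 15*d^4 + 10*d^3 + 35*d^2 + 10*d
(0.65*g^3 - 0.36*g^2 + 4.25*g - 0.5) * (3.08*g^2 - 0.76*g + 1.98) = 2.002*g^5 - 1.6028*g^4 + 14.6506*g^3 - 5.4828*g^2 + 8.795*g - 0.99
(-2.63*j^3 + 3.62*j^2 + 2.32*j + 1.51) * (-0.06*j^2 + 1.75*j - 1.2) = 0.1578*j^5 - 4.8197*j^4 + 9.3518*j^3 - 0.374600000000001*j^2 - 0.1415*j - 1.812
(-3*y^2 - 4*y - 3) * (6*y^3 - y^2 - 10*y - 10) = -18*y^5 - 21*y^4 + 16*y^3 + 73*y^2 + 70*y + 30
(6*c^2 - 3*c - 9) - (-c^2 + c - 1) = 7*c^2 - 4*c - 8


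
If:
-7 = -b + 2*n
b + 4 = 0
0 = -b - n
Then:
No Solution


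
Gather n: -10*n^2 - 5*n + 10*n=-10*n^2 + 5*n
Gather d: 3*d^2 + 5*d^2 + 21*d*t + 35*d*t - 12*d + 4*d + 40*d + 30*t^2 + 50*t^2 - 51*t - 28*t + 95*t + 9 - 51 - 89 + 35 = 8*d^2 + d*(56*t + 32) + 80*t^2 + 16*t - 96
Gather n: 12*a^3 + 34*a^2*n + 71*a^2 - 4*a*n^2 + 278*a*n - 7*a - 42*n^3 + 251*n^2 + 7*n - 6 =12*a^3 + 71*a^2 - 7*a - 42*n^3 + n^2*(251 - 4*a) + n*(34*a^2 + 278*a + 7) - 6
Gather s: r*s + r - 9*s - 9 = r + s*(r - 9) - 9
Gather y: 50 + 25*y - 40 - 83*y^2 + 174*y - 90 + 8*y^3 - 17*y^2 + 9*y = 8*y^3 - 100*y^2 + 208*y - 80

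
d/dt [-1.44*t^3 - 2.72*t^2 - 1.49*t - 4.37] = -4.32*t^2 - 5.44*t - 1.49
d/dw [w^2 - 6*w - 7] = 2*w - 6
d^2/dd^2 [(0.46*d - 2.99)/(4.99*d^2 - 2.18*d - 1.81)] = ((31.8458 - 13.7724*d)*(-4.99*d^2 + 2.18*d + 1.81) - (0.46*d - 2.99)*(9.98*d - 2.18)*(19.96*d - 4.36))/(-4.99*d^2 + 2.18*d + 1.81)^3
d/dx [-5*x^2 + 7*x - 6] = 7 - 10*x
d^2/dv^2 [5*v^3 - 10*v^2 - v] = 30*v - 20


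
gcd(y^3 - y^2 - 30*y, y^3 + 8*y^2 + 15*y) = y^2 + 5*y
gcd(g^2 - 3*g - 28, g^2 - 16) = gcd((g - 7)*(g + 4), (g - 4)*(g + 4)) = g + 4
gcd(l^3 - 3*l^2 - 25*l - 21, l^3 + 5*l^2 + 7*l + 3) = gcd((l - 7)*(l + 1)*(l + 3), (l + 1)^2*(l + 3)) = l^2 + 4*l + 3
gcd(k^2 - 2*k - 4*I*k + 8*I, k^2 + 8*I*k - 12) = 1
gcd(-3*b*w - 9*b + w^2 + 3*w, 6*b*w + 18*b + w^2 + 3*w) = w + 3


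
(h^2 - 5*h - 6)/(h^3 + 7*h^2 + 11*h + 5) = (h - 6)/(h^2 + 6*h + 5)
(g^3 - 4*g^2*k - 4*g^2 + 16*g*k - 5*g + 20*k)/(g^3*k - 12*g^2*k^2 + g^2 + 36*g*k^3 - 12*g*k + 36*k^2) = (g^3 - 4*g^2*k - 4*g^2 + 16*g*k - 5*g + 20*k)/(g^3*k - 12*g^2*k^2 + g^2 + 36*g*k^3 - 12*g*k + 36*k^2)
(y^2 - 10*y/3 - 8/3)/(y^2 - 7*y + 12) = (y + 2/3)/(y - 3)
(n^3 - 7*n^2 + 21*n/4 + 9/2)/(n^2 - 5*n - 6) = (n^2 - n - 3/4)/(n + 1)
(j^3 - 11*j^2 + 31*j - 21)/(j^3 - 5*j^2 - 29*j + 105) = (j - 1)/(j + 5)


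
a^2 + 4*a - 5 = (a - 1)*(a + 5)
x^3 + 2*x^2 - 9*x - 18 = (x - 3)*(x + 2)*(x + 3)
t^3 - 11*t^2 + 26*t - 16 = (t - 8)*(t - 2)*(t - 1)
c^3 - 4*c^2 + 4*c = c*(c - 2)^2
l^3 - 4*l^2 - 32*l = l*(l - 8)*(l + 4)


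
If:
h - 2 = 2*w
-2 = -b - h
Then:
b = -2*w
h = 2*w + 2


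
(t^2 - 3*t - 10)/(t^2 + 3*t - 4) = (t^2 - 3*t - 10)/(t^2 + 3*t - 4)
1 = 1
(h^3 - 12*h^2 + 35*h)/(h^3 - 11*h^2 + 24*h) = (h^2 - 12*h + 35)/(h^2 - 11*h + 24)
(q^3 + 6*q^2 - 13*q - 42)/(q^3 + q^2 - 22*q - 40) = (q^2 + 4*q - 21)/(q^2 - q - 20)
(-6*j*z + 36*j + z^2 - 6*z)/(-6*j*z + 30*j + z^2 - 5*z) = (z - 6)/(z - 5)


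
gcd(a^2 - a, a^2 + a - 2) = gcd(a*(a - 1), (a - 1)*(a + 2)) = a - 1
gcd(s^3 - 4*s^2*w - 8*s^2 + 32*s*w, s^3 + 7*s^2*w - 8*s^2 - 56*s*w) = s^2 - 8*s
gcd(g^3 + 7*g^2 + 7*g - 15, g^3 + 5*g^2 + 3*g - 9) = g^2 + 2*g - 3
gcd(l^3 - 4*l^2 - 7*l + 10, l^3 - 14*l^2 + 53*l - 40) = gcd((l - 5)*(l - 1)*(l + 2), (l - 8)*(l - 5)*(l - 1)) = l^2 - 6*l + 5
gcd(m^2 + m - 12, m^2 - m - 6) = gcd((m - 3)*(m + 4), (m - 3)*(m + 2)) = m - 3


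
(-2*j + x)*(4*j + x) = -8*j^2 + 2*j*x + x^2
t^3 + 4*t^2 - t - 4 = (t - 1)*(t + 1)*(t + 4)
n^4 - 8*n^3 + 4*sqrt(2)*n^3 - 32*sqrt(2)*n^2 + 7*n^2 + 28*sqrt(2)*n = n*(n - 7)*(n - 1)*(n + 4*sqrt(2))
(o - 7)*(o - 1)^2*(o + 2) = o^4 - 7*o^3 - 3*o^2 + 23*o - 14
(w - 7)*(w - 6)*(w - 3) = w^3 - 16*w^2 + 81*w - 126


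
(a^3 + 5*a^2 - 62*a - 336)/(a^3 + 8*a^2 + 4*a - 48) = (a^2 - a - 56)/(a^2 + 2*a - 8)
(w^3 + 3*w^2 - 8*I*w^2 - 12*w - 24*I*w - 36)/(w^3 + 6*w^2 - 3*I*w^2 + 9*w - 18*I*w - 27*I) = (w^2 - 8*I*w - 12)/(w^2 + 3*w*(1 - I) - 9*I)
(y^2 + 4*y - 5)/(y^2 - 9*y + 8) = (y + 5)/(y - 8)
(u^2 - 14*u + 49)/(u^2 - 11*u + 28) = (u - 7)/(u - 4)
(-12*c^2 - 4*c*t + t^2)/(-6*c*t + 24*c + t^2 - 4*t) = (2*c + t)/(t - 4)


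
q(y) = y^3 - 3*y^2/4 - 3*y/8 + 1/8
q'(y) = 3*y^2 - 3*y/2 - 3/8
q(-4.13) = -81.56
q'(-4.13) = 56.99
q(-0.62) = -0.17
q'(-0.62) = 1.71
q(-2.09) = -11.50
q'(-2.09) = 15.86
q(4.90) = 97.93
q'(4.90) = 64.30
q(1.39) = 0.84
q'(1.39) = 3.34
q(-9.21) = -841.27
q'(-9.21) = 267.91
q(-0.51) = -0.01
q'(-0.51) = 1.17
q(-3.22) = -39.83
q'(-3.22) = 35.56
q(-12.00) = -1831.38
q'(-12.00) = 449.62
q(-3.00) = -32.50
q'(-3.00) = 31.12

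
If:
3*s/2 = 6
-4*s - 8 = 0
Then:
No Solution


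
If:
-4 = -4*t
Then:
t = 1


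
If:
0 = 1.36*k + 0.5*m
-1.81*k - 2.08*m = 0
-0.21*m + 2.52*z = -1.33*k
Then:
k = 0.00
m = 0.00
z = 0.00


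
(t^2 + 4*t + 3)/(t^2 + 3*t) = (t + 1)/t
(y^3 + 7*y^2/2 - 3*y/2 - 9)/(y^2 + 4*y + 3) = (y^2 + y/2 - 3)/(y + 1)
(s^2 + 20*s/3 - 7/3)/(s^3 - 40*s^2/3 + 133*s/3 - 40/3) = (s + 7)/(s^2 - 13*s + 40)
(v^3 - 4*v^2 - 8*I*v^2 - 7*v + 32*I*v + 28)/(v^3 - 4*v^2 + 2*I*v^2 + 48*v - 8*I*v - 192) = (v^2 - 8*I*v - 7)/(v^2 + 2*I*v + 48)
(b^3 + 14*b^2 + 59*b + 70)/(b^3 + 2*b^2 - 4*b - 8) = (b^2 + 12*b + 35)/(b^2 - 4)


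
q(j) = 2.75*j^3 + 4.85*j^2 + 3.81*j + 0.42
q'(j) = 8.25*j^2 + 9.7*j + 3.81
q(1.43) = 23.83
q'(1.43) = 34.55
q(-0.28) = -0.33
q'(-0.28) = 1.74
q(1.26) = 18.42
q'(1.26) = 29.13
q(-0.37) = -0.47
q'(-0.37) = 1.35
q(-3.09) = -46.18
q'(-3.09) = 52.61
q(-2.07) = -11.08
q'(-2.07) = 19.08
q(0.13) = 1.00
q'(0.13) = 5.21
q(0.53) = 4.21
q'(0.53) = 11.27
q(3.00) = 129.75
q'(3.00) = 107.16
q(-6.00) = -441.84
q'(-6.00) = 242.61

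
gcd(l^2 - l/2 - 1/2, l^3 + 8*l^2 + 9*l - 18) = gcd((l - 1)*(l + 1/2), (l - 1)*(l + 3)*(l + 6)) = l - 1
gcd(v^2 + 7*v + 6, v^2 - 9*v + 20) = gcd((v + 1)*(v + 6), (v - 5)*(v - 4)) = 1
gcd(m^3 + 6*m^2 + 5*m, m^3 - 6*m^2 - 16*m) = m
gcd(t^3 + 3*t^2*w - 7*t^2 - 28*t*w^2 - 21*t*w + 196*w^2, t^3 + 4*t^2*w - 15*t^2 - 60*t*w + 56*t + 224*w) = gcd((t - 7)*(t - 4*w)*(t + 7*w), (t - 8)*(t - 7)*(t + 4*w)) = t - 7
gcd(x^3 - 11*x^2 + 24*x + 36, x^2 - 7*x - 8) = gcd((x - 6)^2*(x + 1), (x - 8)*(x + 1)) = x + 1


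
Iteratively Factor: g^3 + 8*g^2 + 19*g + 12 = (g + 1)*(g^2 + 7*g + 12) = (g + 1)*(g + 4)*(g + 3)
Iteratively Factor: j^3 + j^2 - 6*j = (j - 2)*(j^2 + 3*j) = (j - 2)*(j + 3)*(j)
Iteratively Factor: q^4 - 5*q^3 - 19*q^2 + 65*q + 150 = (q + 3)*(q^3 - 8*q^2 + 5*q + 50) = (q + 2)*(q + 3)*(q^2 - 10*q + 25) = (q - 5)*(q + 2)*(q + 3)*(q - 5)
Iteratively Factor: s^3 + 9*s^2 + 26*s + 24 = (s + 3)*(s^2 + 6*s + 8) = (s + 2)*(s + 3)*(s + 4)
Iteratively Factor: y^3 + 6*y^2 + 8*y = (y)*(y^2 + 6*y + 8) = y*(y + 2)*(y + 4)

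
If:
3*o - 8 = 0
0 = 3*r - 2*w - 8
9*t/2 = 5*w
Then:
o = 8/3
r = 2*w/3 + 8/3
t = 10*w/9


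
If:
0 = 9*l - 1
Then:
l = 1/9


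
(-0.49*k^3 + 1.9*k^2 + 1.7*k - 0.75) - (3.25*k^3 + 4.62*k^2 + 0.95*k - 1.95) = -3.74*k^3 - 2.72*k^2 + 0.75*k + 1.2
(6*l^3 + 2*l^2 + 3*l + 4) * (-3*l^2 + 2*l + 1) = -18*l^5 + 6*l^4 + l^3 - 4*l^2 + 11*l + 4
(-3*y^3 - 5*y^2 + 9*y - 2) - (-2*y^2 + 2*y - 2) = -3*y^3 - 3*y^2 + 7*y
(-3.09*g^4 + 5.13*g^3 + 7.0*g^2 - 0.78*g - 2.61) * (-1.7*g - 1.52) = 5.253*g^5 - 4.0242*g^4 - 19.6976*g^3 - 9.314*g^2 + 5.6226*g + 3.9672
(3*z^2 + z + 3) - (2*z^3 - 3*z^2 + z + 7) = -2*z^3 + 6*z^2 - 4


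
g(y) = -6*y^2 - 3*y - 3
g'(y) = -12*y - 3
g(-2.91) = -45.08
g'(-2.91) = 31.92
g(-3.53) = -67.18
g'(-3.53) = 39.36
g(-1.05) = -6.46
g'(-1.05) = 9.60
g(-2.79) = -41.33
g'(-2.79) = 30.48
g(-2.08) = -22.72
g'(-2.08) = 21.96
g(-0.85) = -4.78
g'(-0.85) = 7.20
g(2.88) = -61.41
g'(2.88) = -37.56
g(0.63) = -7.27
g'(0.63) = -10.56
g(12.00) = -903.00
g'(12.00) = -147.00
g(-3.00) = -48.00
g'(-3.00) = 33.00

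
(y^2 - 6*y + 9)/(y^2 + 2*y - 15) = (y - 3)/(y + 5)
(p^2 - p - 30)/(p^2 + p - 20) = (p - 6)/(p - 4)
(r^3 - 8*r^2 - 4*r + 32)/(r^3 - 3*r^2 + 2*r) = (r^2 - 6*r - 16)/(r*(r - 1))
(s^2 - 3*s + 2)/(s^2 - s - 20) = (-s^2 + 3*s - 2)/(-s^2 + s + 20)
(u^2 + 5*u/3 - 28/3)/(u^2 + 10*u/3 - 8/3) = (3*u - 7)/(3*u - 2)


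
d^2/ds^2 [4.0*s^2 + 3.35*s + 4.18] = 8.00000000000000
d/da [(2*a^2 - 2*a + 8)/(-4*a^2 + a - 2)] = 2*(-3*a^2 + 28*a - 2)/(16*a^4 - 8*a^3 + 17*a^2 - 4*a + 4)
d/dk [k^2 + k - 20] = 2*k + 1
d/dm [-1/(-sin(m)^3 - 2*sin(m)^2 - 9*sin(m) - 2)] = (-4*sin(m) + 3*cos(m)^2 - 12)*cos(m)/(sin(m)^3 + 2*sin(m)^2 + 9*sin(m) + 2)^2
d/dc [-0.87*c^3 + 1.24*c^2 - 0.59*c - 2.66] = -2.61*c^2 + 2.48*c - 0.59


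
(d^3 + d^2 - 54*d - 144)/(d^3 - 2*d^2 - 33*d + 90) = (d^2 - 5*d - 24)/(d^2 - 8*d + 15)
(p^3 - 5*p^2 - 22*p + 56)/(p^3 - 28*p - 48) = (p^2 - 9*p + 14)/(p^2 - 4*p - 12)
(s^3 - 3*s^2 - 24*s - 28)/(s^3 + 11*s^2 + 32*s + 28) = (s - 7)/(s + 7)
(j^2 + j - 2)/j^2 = (j^2 + j - 2)/j^2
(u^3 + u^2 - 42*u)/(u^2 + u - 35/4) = 4*u*(u^2 + u - 42)/(4*u^2 + 4*u - 35)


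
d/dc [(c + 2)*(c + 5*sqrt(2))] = 2*c + 2 + 5*sqrt(2)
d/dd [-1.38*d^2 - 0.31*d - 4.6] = -2.76*d - 0.31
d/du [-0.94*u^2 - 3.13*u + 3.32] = -1.88*u - 3.13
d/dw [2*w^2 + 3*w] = 4*w + 3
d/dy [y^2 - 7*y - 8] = 2*y - 7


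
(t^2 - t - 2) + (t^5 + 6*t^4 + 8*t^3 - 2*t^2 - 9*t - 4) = t^5 + 6*t^4 + 8*t^3 - t^2 - 10*t - 6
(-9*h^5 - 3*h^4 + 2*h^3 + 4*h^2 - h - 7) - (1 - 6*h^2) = -9*h^5 - 3*h^4 + 2*h^3 + 10*h^2 - h - 8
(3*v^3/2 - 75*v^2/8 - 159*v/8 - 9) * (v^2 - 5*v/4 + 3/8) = 3*v^5/2 - 45*v^4/4 - 243*v^3/32 + 789*v^2/64 + 243*v/64 - 27/8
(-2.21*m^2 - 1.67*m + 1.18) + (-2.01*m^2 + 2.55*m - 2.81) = -4.22*m^2 + 0.88*m - 1.63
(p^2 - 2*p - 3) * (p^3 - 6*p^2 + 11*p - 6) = p^5 - 8*p^4 + 20*p^3 - 10*p^2 - 21*p + 18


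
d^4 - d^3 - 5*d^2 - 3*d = d*(d - 3)*(d + 1)^2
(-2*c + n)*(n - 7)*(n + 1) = -2*c*n^2 + 12*c*n + 14*c + n^3 - 6*n^2 - 7*n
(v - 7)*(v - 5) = v^2 - 12*v + 35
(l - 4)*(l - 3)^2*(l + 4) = l^4 - 6*l^3 - 7*l^2 + 96*l - 144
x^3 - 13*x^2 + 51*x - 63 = (x - 7)*(x - 3)^2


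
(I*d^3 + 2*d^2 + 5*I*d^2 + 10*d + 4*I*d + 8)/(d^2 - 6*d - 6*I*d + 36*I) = (I*d^3 + d^2*(2 + 5*I) + d*(10 + 4*I) + 8)/(d^2 + d*(-6 - 6*I) + 36*I)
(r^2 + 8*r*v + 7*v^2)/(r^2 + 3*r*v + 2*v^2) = (r + 7*v)/(r + 2*v)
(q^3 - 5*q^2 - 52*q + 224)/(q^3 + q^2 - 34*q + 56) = (q - 8)/(q - 2)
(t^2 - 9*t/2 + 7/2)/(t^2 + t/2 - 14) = (t - 1)/(t + 4)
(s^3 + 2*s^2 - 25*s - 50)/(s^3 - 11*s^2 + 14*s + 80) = (s + 5)/(s - 8)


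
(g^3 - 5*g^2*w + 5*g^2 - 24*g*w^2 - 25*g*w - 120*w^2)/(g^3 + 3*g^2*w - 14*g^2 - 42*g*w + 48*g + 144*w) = (g^2 - 8*g*w + 5*g - 40*w)/(g^2 - 14*g + 48)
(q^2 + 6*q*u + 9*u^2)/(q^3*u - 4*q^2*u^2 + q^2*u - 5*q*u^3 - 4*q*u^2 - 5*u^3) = (q^2 + 6*q*u + 9*u^2)/(u*(q^3 - 4*q^2*u + q^2 - 5*q*u^2 - 4*q*u - 5*u^2))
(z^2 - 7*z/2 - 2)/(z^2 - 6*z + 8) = (z + 1/2)/(z - 2)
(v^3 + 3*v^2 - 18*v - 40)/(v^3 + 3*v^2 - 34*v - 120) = (v^2 - 2*v - 8)/(v^2 - 2*v - 24)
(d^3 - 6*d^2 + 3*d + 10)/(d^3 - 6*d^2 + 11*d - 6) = (d^2 - 4*d - 5)/(d^2 - 4*d + 3)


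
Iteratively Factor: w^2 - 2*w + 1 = (w - 1)*(w - 1)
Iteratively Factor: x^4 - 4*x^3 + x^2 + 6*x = (x - 3)*(x^3 - x^2 - 2*x) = (x - 3)*(x + 1)*(x^2 - 2*x) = x*(x - 3)*(x + 1)*(x - 2)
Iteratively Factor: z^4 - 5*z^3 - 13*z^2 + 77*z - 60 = (z + 4)*(z^3 - 9*z^2 + 23*z - 15) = (z - 5)*(z + 4)*(z^2 - 4*z + 3) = (z - 5)*(z - 3)*(z + 4)*(z - 1)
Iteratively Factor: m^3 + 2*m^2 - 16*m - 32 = (m + 4)*(m^2 - 2*m - 8) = (m - 4)*(m + 4)*(m + 2)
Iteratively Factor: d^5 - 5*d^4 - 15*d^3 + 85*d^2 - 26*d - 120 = (d + 1)*(d^4 - 6*d^3 - 9*d^2 + 94*d - 120) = (d - 3)*(d + 1)*(d^3 - 3*d^2 - 18*d + 40) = (d - 3)*(d + 1)*(d + 4)*(d^2 - 7*d + 10) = (d - 5)*(d - 3)*(d + 1)*(d + 4)*(d - 2)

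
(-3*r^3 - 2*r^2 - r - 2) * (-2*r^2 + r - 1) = 6*r^5 + r^4 + 3*r^3 + 5*r^2 - r + 2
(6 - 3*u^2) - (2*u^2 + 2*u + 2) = -5*u^2 - 2*u + 4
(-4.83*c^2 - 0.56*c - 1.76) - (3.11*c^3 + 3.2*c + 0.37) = -3.11*c^3 - 4.83*c^2 - 3.76*c - 2.13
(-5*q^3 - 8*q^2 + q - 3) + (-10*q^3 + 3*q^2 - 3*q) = -15*q^3 - 5*q^2 - 2*q - 3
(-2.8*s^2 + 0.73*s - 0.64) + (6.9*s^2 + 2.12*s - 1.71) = 4.1*s^2 + 2.85*s - 2.35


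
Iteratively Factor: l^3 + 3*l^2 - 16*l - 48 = (l + 4)*(l^2 - l - 12) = (l - 4)*(l + 4)*(l + 3)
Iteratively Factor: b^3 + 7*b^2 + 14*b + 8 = (b + 1)*(b^2 + 6*b + 8) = (b + 1)*(b + 4)*(b + 2)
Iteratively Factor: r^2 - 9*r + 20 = (r - 4)*(r - 5)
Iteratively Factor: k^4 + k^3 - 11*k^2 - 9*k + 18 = (k - 1)*(k^3 + 2*k^2 - 9*k - 18) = (k - 3)*(k - 1)*(k^2 + 5*k + 6) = (k - 3)*(k - 1)*(k + 2)*(k + 3)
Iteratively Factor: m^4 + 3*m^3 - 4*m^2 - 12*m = (m)*(m^3 + 3*m^2 - 4*m - 12) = m*(m + 3)*(m^2 - 4) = m*(m - 2)*(m + 3)*(m + 2)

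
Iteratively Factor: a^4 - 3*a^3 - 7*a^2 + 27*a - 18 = (a - 2)*(a^3 - a^2 - 9*a + 9) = (a - 2)*(a - 1)*(a^2 - 9) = (a - 3)*(a - 2)*(a - 1)*(a + 3)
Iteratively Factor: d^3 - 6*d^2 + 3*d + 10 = (d - 2)*(d^2 - 4*d - 5) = (d - 2)*(d + 1)*(d - 5)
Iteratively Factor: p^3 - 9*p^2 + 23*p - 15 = (p - 3)*(p^2 - 6*p + 5) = (p - 5)*(p - 3)*(p - 1)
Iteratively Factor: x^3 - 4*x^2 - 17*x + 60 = (x - 3)*(x^2 - x - 20) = (x - 3)*(x + 4)*(x - 5)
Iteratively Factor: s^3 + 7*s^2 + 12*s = (s)*(s^2 + 7*s + 12) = s*(s + 4)*(s + 3)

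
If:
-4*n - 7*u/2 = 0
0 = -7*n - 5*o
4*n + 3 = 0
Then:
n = -3/4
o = 21/20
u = 6/7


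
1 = 1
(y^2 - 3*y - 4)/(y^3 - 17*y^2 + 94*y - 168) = (y + 1)/(y^2 - 13*y + 42)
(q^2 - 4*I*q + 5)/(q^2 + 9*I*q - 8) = (q - 5*I)/(q + 8*I)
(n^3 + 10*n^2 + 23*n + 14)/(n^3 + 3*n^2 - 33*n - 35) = (n + 2)/(n - 5)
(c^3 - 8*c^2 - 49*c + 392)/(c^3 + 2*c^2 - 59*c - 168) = (c - 7)/(c + 3)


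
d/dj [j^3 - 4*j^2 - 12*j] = 3*j^2 - 8*j - 12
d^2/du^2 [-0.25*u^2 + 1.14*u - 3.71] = -0.500000000000000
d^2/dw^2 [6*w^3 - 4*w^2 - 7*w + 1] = 36*w - 8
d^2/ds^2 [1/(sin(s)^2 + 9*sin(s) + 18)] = (-4*sin(s)^4 - 27*sin(s)^3 - 3*sin(s)^2 + 216*sin(s) + 126)/(sin(s)^2 + 9*sin(s) + 18)^3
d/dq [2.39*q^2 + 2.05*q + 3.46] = 4.78*q + 2.05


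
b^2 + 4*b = b*(b + 4)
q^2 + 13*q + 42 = (q + 6)*(q + 7)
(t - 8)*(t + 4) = t^2 - 4*t - 32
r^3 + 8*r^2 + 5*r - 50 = (r - 2)*(r + 5)^2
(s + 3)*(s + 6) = s^2 + 9*s + 18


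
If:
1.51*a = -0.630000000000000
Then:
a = -0.42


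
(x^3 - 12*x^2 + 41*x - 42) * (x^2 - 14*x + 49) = x^5 - 26*x^4 + 258*x^3 - 1204*x^2 + 2597*x - 2058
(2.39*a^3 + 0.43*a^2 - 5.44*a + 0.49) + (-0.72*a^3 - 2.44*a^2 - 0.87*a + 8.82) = 1.67*a^3 - 2.01*a^2 - 6.31*a + 9.31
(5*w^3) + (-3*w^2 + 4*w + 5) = 5*w^3 - 3*w^2 + 4*w + 5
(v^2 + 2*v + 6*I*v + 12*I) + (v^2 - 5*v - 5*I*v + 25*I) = 2*v^2 - 3*v + I*v + 37*I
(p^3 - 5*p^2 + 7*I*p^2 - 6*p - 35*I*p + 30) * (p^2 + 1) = p^5 - 5*p^4 + 7*I*p^4 - 5*p^3 - 35*I*p^3 + 25*p^2 + 7*I*p^2 - 6*p - 35*I*p + 30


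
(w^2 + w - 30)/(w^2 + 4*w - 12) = (w - 5)/(w - 2)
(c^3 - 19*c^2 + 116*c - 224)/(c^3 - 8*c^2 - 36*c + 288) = (c^2 - 11*c + 28)/(c^2 - 36)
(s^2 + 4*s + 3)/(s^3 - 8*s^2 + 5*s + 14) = (s + 3)/(s^2 - 9*s + 14)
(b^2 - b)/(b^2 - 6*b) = (b - 1)/(b - 6)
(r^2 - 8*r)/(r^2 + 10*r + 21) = r*(r - 8)/(r^2 + 10*r + 21)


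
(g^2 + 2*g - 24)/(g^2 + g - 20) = (g + 6)/(g + 5)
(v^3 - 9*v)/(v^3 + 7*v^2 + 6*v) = (v^2 - 9)/(v^2 + 7*v + 6)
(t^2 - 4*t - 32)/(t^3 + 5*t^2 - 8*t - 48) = (t - 8)/(t^2 + t - 12)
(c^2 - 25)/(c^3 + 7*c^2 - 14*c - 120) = (c - 5)/(c^2 + 2*c - 24)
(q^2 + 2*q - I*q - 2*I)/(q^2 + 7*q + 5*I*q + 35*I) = (q^2 + q*(2 - I) - 2*I)/(q^2 + q*(7 + 5*I) + 35*I)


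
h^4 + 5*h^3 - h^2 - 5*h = h*(h - 1)*(h + 1)*(h + 5)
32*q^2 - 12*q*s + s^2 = (-8*q + s)*(-4*q + s)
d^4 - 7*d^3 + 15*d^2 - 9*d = d*(d - 3)^2*(d - 1)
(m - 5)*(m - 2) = m^2 - 7*m + 10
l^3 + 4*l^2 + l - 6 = (l - 1)*(l + 2)*(l + 3)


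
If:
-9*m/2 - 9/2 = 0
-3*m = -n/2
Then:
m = -1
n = -6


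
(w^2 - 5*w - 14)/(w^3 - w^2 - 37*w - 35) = (w + 2)/(w^2 + 6*w + 5)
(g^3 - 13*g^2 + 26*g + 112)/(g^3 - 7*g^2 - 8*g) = (g^2 - 5*g - 14)/(g*(g + 1))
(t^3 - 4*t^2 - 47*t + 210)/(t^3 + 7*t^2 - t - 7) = (t^2 - 11*t + 30)/(t^2 - 1)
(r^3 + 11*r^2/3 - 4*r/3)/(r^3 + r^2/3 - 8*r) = (3*r^2 + 11*r - 4)/(3*r^2 + r - 24)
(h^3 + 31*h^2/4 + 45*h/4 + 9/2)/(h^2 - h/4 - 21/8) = 2*(4*h^3 + 31*h^2 + 45*h + 18)/(8*h^2 - 2*h - 21)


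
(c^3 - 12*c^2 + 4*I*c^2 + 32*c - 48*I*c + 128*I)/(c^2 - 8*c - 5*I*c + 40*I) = (c^2 + 4*c*(-1 + I) - 16*I)/(c - 5*I)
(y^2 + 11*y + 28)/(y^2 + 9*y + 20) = (y + 7)/(y + 5)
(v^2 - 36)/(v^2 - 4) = (v^2 - 36)/(v^2 - 4)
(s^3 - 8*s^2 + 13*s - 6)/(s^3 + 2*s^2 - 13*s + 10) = (s^2 - 7*s + 6)/(s^2 + 3*s - 10)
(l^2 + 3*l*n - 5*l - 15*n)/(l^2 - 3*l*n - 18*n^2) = (l - 5)/(l - 6*n)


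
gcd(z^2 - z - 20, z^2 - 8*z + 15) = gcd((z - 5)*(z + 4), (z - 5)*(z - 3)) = z - 5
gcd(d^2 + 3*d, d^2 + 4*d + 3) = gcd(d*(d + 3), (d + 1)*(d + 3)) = d + 3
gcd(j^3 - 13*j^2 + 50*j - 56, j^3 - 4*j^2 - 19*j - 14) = j - 7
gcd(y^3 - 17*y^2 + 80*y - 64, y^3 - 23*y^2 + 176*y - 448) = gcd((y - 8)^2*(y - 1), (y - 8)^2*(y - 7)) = y^2 - 16*y + 64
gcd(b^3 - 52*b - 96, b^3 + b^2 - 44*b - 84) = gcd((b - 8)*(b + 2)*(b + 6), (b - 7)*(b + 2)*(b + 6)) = b^2 + 8*b + 12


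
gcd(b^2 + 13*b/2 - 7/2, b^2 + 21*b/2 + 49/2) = b + 7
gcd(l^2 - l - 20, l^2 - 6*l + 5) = l - 5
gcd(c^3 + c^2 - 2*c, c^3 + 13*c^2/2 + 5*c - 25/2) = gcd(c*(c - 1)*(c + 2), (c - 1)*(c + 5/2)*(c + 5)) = c - 1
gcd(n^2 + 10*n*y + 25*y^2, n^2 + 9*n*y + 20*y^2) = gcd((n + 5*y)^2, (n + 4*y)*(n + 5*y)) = n + 5*y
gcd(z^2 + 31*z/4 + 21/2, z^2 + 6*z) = z + 6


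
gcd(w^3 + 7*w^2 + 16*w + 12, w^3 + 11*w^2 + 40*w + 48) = w + 3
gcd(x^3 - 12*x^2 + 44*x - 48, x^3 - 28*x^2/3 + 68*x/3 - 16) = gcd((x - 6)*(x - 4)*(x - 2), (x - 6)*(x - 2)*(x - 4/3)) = x^2 - 8*x + 12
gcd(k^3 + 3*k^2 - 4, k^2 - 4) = k + 2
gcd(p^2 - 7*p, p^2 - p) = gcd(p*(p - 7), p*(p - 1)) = p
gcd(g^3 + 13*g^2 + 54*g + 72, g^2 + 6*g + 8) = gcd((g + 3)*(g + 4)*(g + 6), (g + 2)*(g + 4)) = g + 4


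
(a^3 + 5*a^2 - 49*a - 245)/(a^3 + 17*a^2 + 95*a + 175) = (a - 7)/(a + 5)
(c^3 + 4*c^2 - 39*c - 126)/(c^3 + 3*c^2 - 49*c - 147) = (c - 6)/(c - 7)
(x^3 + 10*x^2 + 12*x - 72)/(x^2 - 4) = (x^2 + 12*x + 36)/(x + 2)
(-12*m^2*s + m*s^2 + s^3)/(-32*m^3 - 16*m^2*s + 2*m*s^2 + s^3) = s*(-3*m + s)/(-8*m^2 - 2*m*s + s^2)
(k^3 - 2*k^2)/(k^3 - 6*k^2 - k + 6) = k^2*(k - 2)/(k^3 - 6*k^2 - k + 6)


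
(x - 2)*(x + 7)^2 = x^3 + 12*x^2 + 21*x - 98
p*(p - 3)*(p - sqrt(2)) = p^3 - 3*p^2 - sqrt(2)*p^2 + 3*sqrt(2)*p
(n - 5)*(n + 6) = n^2 + n - 30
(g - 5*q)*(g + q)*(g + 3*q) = g^3 - g^2*q - 17*g*q^2 - 15*q^3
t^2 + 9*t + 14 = (t + 2)*(t + 7)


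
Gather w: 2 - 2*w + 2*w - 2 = 0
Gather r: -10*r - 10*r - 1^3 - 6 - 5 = -20*r - 12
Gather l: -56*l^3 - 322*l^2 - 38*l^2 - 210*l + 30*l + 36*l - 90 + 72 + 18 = -56*l^3 - 360*l^2 - 144*l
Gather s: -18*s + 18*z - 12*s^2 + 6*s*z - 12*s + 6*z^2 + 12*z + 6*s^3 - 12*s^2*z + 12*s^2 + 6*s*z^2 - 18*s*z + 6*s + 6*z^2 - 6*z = 6*s^3 - 12*s^2*z + s*(6*z^2 - 12*z - 24) + 12*z^2 + 24*z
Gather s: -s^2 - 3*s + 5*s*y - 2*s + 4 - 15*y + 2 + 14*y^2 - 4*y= -s^2 + s*(5*y - 5) + 14*y^2 - 19*y + 6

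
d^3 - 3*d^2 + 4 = (d - 2)^2*(d + 1)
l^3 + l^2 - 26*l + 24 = (l - 4)*(l - 1)*(l + 6)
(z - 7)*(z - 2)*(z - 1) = z^3 - 10*z^2 + 23*z - 14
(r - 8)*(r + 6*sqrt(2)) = r^2 - 8*r + 6*sqrt(2)*r - 48*sqrt(2)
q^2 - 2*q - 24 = (q - 6)*(q + 4)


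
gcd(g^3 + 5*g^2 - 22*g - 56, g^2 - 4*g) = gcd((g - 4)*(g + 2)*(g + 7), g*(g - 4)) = g - 4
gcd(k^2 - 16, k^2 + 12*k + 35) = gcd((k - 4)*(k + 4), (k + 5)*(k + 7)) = 1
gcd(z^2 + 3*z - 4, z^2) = 1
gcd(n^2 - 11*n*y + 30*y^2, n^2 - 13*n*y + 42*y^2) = -n + 6*y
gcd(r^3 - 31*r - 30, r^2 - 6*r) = r - 6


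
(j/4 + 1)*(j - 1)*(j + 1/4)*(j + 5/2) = j^4/4 + 23*j^3/16 + 39*j^2/32 - 73*j/32 - 5/8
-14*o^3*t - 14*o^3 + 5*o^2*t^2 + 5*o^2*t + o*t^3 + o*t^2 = (-2*o + t)*(7*o + t)*(o*t + o)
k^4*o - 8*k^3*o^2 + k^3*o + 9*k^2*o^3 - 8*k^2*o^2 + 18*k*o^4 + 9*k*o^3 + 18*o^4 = (k - 6*o)*(k - 3*o)*(k + o)*(k*o + o)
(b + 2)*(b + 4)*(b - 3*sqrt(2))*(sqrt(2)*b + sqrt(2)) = sqrt(2)*b^4 - 6*b^3 + 7*sqrt(2)*b^3 - 42*b^2 + 14*sqrt(2)*b^2 - 84*b + 8*sqrt(2)*b - 48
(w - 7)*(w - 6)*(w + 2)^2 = w^4 - 9*w^3 - 6*w^2 + 116*w + 168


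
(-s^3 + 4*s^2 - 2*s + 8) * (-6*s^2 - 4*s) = 6*s^5 - 20*s^4 - 4*s^3 - 40*s^2 - 32*s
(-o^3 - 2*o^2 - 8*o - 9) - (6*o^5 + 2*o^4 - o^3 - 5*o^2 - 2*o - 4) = -6*o^5 - 2*o^4 + 3*o^2 - 6*o - 5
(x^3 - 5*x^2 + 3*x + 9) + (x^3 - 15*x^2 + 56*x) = 2*x^3 - 20*x^2 + 59*x + 9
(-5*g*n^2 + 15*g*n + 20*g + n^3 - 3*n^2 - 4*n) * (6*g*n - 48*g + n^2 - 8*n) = -30*g^2*n^3 + 330*g^2*n^2 - 600*g^2*n - 960*g^2 + g*n^4 - 11*g*n^3 + 20*g*n^2 + 32*g*n + n^5 - 11*n^4 + 20*n^3 + 32*n^2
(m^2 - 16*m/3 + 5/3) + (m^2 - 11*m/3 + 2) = 2*m^2 - 9*m + 11/3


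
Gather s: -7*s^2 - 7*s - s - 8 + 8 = -7*s^2 - 8*s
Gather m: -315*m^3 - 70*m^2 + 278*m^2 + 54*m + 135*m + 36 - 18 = -315*m^3 + 208*m^2 + 189*m + 18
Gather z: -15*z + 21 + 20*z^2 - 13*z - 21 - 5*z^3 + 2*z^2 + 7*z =-5*z^3 + 22*z^2 - 21*z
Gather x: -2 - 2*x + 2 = -2*x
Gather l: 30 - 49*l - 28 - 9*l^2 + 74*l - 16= -9*l^2 + 25*l - 14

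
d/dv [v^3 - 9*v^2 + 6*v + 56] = 3*v^2 - 18*v + 6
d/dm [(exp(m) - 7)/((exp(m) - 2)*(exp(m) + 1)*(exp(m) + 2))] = 2*(-exp(3*m) + 10*exp(2*m) + 7*exp(m) - 16)*exp(m)/(exp(6*m) + 2*exp(5*m) - 7*exp(4*m) - 16*exp(3*m) + 8*exp(2*m) + 32*exp(m) + 16)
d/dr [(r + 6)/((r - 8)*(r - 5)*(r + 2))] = (-2*r^3 - 7*r^2 + 132*r - 4)/(r^6 - 22*r^5 + 149*r^4 - 148*r^3 - 1564*r^2 + 2240*r + 6400)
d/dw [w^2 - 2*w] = 2*w - 2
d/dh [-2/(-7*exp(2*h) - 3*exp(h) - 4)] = (-28*exp(h) - 6)*exp(h)/(7*exp(2*h) + 3*exp(h) + 4)^2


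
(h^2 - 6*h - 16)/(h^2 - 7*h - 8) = (h + 2)/(h + 1)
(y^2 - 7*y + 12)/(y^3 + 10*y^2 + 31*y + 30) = (y^2 - 7*y + 12)/(y^3 + 10*y^2 + 31*y + 30)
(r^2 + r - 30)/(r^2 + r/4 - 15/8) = 8*(r^2 + r - 30)/(8*r^2 + 2*r - 15)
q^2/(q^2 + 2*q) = q/(q + 2)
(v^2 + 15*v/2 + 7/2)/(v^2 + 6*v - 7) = (v + 1/2)/(v - 1)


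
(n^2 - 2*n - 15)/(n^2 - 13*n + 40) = (n + 3)/(n - 8)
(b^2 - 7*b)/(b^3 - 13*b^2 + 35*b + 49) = b/(b^2 - 6*b - 7)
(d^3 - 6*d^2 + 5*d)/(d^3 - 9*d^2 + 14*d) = (d^2 - 6*d + 5)/(d^2 - 9*d + 14)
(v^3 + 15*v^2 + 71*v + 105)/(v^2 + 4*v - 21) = (v^2 + 8*v + 15)/(v - 3)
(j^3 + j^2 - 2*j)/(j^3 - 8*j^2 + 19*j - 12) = j*(j + 2)/(j^2 - 7*j + 12)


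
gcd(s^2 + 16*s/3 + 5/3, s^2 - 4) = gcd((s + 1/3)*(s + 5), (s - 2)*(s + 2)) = 1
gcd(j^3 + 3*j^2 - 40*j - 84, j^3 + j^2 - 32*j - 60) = j^2 - 4*j - 12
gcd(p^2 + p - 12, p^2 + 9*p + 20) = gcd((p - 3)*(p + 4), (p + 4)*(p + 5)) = p + 4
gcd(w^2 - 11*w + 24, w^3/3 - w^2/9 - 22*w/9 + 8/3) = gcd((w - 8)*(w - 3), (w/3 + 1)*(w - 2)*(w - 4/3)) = 1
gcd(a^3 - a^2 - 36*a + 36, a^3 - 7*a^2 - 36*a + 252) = a^2 - 36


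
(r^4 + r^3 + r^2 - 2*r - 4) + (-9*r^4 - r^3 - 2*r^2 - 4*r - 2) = -8*r^4 - r^2 - 6*r - 6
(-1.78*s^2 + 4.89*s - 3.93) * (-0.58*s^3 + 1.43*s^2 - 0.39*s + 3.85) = 1.0324*s^5 - 5.3816*s^4 + 9.9663*s^3 - 14.38*s^2 + 20.3592*s - 15.1305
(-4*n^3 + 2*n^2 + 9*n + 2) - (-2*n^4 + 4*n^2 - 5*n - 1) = 2*n^4 - 4*n^3 - 2*n^2 + 14*n + 3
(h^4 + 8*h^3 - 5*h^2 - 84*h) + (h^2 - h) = h^4 + 8*h^3 - 4*h^2 - 85*h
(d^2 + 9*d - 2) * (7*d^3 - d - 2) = 7*d^5 + 63*d^4 - 15*d^3 - 11*d^2 - 16*d + 4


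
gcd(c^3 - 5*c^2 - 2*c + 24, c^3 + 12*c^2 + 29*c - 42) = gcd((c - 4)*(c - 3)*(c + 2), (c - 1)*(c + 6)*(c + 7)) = 1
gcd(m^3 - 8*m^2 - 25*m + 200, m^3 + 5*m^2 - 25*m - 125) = m^2 - 25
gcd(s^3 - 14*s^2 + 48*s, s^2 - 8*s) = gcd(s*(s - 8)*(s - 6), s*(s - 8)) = s^2 - 8*s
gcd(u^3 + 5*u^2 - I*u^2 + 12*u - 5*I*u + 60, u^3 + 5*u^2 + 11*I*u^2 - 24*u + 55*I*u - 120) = u^2 + u*(5 + 3*I) + 15*I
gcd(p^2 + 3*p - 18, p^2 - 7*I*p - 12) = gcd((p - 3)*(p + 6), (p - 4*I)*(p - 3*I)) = 1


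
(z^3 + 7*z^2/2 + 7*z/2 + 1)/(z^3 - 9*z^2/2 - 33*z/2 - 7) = (z + 1)/(z - 7)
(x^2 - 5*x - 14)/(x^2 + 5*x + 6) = (x - 7)/(x + 3)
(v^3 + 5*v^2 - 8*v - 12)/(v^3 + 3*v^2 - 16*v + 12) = (v + 1)/(v - 1)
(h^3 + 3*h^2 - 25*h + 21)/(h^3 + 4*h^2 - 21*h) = (h - 1)/h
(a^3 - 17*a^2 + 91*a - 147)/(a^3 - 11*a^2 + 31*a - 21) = (a - 7)/(a - 1)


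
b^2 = b^2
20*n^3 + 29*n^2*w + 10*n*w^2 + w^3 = (n + w)*(4*n + w)*(5*n + w)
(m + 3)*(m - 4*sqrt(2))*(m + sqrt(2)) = m^3 - 3*sqrt(2)*m^2 + 3*m^2 - 9*sqrt(2)*m - 8*m - 24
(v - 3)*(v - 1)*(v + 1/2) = v^3 - 7*v^2/2 + v + 3/2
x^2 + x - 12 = (x - 3)*(x + 4)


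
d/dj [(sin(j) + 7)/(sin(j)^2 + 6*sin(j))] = (-14*sin(j) + cos(j)^2 - 43)*cos(j)/((sin(j) + 6)^2*sin(j)^2)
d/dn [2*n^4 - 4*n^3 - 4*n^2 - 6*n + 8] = 8*n^3 - 12*n^2 - 8*n - 6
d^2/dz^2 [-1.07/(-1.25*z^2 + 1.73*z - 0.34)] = (-3.34375*z^2 + 4.62775*z + 1.07*(2.5*z - 1.73)*(5.0*z - 3.46) - 0.9095)/(1.25*z^2 - 1.73*z + 0.34)^3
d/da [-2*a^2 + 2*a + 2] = 2 - 4*a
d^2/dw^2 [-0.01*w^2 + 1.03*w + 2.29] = -0.0200000000000000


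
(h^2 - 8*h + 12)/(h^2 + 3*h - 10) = (h - 6)/(h + 5)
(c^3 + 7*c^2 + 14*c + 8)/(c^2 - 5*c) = (c^3 + 7*c^2 + 14*c + 8)/(c*(c - 5))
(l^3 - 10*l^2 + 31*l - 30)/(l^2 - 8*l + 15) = l - 2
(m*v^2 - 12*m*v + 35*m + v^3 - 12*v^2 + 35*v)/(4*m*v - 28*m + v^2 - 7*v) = (m*v - 5*m + v^2 - 5*v)/(4*m + v)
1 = 1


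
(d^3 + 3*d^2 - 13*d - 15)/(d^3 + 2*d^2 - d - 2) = (d^2 + 2*d - 15)/(d^2 + d - 2)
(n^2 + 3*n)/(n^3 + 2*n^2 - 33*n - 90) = n/(n^2 - n - 30)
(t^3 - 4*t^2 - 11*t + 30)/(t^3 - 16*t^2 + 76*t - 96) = (t^2 - 2*t - 15)/(t^2 - 14*t + 48)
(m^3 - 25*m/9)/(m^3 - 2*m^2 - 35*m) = (25/9 - m^2)/(-m^2 + 2*m + 35)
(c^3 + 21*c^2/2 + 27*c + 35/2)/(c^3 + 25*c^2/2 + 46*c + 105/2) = (c + 1)/(c + 3)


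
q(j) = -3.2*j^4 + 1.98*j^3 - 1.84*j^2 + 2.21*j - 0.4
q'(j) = -12.8*j^3 + 5.94*j^2 - 3.68*j + 2.21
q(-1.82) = -57.56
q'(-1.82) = 105.75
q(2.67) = -132.56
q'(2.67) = -208.91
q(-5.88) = -4304.79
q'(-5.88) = 2831.43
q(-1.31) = -20.33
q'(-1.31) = 46.00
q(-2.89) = -293.17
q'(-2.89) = 371.42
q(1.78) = -23.25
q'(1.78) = -57.71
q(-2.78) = -254.43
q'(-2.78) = 333.35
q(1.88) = -29.57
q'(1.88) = -68.77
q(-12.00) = -70068.52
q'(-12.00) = 23020.13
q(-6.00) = -4654.78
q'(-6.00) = 3002.93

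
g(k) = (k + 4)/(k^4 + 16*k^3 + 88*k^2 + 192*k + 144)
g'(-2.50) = 2.01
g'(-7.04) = -0.22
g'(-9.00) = -0.00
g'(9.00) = 0.00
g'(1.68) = -0.00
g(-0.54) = 0.05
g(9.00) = 0.00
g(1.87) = 0.01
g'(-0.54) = -0.08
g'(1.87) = -0.00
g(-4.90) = -0.09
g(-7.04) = -0.11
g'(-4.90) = 0.20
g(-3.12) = 0.08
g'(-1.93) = -728.86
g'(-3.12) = 0.19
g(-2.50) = 0.49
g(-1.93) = 25.50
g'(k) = (k + 4)*(-4*k^3 - 48*k^2 - 176*k - 192)/(k^4 + 16*k^3 + 88*k^2 + 192*k + 144)^2 + 1/(k^4 + 16*k^3 + 88*k^2 + 192*k + 144) = (-3*k^2 - 24*k - 52)/(k^6 + 24*k^5 + 228*k^4 + 1088*k^3 + 2736*k^2 + 3456*k + 1728)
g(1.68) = 0.01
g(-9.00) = -0.01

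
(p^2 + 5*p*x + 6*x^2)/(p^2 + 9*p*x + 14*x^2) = (p + 3*x)/(p + 7*x)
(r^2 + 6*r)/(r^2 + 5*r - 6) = r/(r - 1)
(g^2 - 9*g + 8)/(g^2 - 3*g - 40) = (g - 1)/(g + 5)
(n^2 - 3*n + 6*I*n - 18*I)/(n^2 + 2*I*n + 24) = (n - 3)/(n - 4*I)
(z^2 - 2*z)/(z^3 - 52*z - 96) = z*(2 - z)/(-z^3 + 52*z + 96)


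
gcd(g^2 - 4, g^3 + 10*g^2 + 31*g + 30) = g + 2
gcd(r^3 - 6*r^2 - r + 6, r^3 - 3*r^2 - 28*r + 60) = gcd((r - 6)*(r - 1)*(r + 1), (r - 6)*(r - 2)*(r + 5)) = r - 6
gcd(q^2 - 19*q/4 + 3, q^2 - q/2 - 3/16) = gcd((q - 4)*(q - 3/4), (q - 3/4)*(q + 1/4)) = q - 3/4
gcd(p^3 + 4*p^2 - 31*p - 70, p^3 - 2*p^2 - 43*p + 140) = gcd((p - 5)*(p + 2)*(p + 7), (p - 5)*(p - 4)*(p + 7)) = p^2 + 2*p - 35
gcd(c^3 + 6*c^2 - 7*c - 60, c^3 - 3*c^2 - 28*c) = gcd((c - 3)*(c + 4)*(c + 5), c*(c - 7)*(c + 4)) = c + 4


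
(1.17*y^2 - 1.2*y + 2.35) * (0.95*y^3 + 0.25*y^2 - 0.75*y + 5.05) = 1.1115*y^5 - 0.8475*y^4 + 1.055*y^3 + 7.396*y^2 - 7.8225*y + 11.8675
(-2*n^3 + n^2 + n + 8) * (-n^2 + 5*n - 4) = 2*n^5 - 11*n^4 + 12*n^3 - 7*n^2 + 36*n - 32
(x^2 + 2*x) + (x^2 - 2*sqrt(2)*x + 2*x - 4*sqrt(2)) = 2*x^2 - 2*sqrt(2)*x + 4*x - 4*sqrt(2)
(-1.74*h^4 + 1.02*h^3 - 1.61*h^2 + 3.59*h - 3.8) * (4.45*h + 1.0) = -7.743*h^5 + 2.799*h^4 - 6.1445*h^3 + 14.3655*h^2 - 13.32*h - 3.8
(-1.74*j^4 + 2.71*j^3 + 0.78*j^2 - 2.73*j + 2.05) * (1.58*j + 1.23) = -2.7492*j^5 + 2.1416*j^4 + 4.5657*j^3 - 3.354*j^2 - 0.1189*j + 2.5215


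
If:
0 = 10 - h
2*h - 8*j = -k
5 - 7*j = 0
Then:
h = 10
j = 5/7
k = -100/7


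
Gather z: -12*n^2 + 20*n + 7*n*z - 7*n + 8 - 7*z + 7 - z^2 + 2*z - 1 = -12*n^2 + 13*n - z^2 + z*(7*n - 5) + 14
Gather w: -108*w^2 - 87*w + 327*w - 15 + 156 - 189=-108*w^2 + 240*w - 48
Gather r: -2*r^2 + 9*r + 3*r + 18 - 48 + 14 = -2*r^2 + 12*r - 16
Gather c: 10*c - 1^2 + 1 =10*c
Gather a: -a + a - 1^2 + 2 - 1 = 0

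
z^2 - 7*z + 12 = (z - 4)*(z - 3)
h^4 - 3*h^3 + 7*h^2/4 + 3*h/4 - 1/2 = (h - 2)*(h - 1)*(h - 1/2)*(h + 1/2)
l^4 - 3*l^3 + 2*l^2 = l^2*(l - 2)*(l - 1)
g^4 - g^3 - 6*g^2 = g^2*(g - 3)*(g + 2)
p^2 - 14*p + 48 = (p - 8)*(p - 6)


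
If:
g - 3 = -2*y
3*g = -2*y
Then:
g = -3/2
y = 9/4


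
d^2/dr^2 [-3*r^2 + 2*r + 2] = -6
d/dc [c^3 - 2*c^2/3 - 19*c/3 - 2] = 3*c^2 - 4*c/3 - 19/3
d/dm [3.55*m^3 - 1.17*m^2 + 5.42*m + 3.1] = 10.65*m^2 - 2.34*m + 5.42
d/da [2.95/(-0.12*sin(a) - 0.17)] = 0.354*cos(a)/(0.12*sin(a) + 0.17)^2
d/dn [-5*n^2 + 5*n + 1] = 5 - 10*n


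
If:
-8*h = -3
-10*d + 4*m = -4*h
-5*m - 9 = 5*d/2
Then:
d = -19/40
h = 3/8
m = -25/16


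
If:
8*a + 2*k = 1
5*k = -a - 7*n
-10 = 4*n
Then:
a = -15/19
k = 139/38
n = -5/2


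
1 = 1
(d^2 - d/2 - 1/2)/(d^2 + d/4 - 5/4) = 2*(2*d + 1)/(4*d + 5)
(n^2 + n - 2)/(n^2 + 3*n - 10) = (n^2 + n - 2)/(n^2 + 3*n - 10)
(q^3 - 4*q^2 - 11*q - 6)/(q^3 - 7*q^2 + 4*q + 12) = (q + 1)/(q - 2)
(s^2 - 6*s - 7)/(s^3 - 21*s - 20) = (s - 7)/(s^2 - s - 20)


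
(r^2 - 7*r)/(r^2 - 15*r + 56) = r/(r - 8)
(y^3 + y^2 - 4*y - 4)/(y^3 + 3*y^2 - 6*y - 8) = (y + 2)/(y + 4)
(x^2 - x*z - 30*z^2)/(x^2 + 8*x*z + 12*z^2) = (x^2 - x*z - 30*z^2)/(x^2 + 8*x*z + 12*z^2)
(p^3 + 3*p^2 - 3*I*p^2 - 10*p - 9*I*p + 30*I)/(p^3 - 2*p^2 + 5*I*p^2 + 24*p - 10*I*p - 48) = (p + 5)/(p + 8*I)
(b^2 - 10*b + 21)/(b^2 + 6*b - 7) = (b^2 - 10*b + 21)/(b^2 + 6*b - 7)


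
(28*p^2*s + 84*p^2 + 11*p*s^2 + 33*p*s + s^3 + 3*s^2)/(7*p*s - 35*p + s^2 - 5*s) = (4*p*s + 12*p + s^2 + 3*s)/(s - 5)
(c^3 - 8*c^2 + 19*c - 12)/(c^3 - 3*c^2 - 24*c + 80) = (c^2 - 4*c + 3)/(c^2 + c - 20)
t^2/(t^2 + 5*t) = t/(t + 5)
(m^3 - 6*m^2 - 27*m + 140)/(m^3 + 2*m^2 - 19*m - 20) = (m - 7)/(m + 1)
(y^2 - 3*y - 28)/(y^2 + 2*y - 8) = (y - 7)/(y - 2)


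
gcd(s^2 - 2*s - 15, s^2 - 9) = s + 3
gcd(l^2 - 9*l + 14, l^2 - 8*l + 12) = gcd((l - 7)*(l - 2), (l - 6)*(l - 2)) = l - 2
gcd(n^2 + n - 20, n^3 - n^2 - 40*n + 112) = n - 4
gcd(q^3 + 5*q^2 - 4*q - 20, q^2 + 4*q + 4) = q + 2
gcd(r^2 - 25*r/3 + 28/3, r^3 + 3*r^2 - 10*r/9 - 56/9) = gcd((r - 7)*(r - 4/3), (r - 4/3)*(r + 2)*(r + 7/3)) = r - 4/3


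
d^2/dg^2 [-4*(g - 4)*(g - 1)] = -8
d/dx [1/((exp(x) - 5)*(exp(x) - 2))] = (7 - 2*exp(x))*exp(x)/(exp(4*x) - 14*exp(3*x) + 69*exp(2*x) - 140*exp(x) + 100)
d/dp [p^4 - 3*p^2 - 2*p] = 4*p^3 - 6*p - 2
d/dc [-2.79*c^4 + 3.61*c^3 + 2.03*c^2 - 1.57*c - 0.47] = -11.16*c^3 + 10.83*c^2 + 4.06*c - 1.57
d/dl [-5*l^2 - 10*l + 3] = -10*l - 10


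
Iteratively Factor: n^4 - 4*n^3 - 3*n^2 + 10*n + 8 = (n - 4)*(n^3 - 3*n - 2) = (n - 4)*(n + 1)*(n^2 - n - 2) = (n - 4)*(n - 2)*(n + 1)*(n + 1)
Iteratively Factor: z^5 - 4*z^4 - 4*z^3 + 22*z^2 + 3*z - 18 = (z - 3)*(z^4 - z^3 - 7*z^2 + z + 6) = (z - 3)*(z - 1)*(z^3 - 7*z - 6) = (z - 3)*(z - 1)*(z + 2)*(z^2 - 2*z - 3) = (z - 3)*(z - 1)*(z + 1)*(z + 2)*(z - 3)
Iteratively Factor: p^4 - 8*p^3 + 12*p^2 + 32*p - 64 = (p - 4)*(p^3 - 4*p^2 - 4*p + 16) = (p - 4)^2*(p^2 - 4) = (p - 4)^2*(p + 2)*(p - 2)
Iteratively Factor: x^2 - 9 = (x + 3)*(x - 3)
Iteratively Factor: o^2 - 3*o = (o - 3)*(o)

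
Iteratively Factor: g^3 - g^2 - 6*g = (g + 2)*(g^2 - 3*g) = g*(g + 2)*(g - 3)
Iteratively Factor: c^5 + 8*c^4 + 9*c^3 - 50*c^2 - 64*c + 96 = (c + 4)*(c^4 + 4*c^3 - 7*c^2 - 22*c + 24) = (c - 2)*(c + 4)*(c^3 + 6*c^2 + 5*c - 12) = (c - 2)*(c - 1)*(c + 4)*(c^2 + 7*c + 12) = (c - 2)*(c - 1)*(c + 3)*(c + 4)*(c + 4)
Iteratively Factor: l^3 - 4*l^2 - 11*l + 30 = (l - 2)*(l^2 - 2*l - 15) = (l - 2)*(l + 3)*(l - 5)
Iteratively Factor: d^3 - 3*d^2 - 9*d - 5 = (d + 1)*(d^2 - 4*d - 5) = (d + 1)^2*(d - 5)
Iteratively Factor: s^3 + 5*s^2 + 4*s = (s)*(s^2 + 5*s + 4) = s*(s + 1)*(s + 4)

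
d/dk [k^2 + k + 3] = 2*k + 1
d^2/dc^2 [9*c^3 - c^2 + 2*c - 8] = 54*c - 2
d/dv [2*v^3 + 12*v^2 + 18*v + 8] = 6*v^2 + 24*v + 18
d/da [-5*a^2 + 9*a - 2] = 9 - 10*a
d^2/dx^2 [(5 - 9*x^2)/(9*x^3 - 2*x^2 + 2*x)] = 2*(-729*x^6 + 2916*x^4 - 756*x^3 + 330*x^2 - 60*x + 20)/(x^3*(729*x^6 - 486*x^5 + 594*x^4 - 224*x^3 + 132*x^2 - 24*x + 8))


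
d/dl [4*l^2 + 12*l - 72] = 8*l + 12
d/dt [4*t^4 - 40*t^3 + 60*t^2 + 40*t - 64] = 16*t^3 - 120*t^2 + 120*t + 40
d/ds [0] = 0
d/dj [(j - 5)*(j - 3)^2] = (j - 3)*(3*j - 13)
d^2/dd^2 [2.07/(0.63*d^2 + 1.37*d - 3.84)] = (-1.643166*d^2 - 3.573234*d + 2.07*(1.26*d + 1.37)*(2.52*d + 2.74) + 10.015488)/(0.63*d^2 + 1.37*d - 3.84)^3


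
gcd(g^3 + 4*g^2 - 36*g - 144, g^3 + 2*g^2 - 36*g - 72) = g^2 - 36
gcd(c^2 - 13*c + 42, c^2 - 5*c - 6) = c - 6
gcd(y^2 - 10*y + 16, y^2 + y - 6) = y - 2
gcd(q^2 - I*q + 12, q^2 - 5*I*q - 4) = q - 4*I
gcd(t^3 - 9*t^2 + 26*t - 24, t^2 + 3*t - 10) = t - 2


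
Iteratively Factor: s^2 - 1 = (s - 1)*(s + 1)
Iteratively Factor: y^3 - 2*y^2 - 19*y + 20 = (y + 4)*(y^2 - 6*y + 5) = (y - 1)*(y + 4)*(y - 5)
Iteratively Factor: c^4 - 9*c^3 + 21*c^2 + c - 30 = (c - 3)*(c^3 - 6*c^2 + 3*c + 10) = (c - 3)*(c - 2)*(c^2 - 4*c - 5) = (c - 3)*(c - 2)*(c + 1)*(c - 5)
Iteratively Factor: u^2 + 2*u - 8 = (u - 2)*(u + 4)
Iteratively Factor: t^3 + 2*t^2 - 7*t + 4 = (t + 4)*(t^2 - 2*t + 1) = (t - 1)*(t + 4)*(t - 1)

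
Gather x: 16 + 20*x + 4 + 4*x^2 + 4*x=4*x^2 + 24*x + 20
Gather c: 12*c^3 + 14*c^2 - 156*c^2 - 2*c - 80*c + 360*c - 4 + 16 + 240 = 12*c^3 - 142*c^2 + 278*c + 252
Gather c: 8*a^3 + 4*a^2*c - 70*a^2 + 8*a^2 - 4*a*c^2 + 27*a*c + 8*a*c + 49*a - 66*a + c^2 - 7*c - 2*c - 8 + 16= 8*a^3 - 62*a^2 - 17*a + c^2*(1 - 4*a) + c*(4*a^2 + 35*a - 9) + 8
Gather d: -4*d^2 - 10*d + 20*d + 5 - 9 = -4*d^2 + 10*d - 4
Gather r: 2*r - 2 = 2*r - 2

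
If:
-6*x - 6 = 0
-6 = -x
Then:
No Solution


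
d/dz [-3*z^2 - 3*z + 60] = -6*z - 3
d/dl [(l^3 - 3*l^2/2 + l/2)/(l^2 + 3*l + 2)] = (l^4 + 6*l^3 + l^2 - 6*l + 1)/(l^4 + 6*l^3 + 13*l^2 + 12*l + 4)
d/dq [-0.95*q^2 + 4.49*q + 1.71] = 4.49 - 1.9*q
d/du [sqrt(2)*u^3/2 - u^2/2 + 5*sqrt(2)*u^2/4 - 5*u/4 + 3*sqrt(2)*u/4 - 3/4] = 3*sqrt(2)*u^2/2 - u + 5*sqrt(2)*u/2 - 5/4 + 3*sqrt(2)/4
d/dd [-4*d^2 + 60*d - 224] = 60 - 8*d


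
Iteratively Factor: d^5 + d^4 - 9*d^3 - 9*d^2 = (d)*(d^4 + d^3 - 9*d^2 - 9*d) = d*(d + 1)*(d^3 - 9*d) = d^2*(d + 1)*(d^2 - 9) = d^2*(d - 3)*(d + 1)*(d + 3)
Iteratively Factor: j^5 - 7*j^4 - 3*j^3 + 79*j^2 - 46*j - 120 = (j - 5)*(j^4 - 2*j^3 - 13*j^2 + 14*j + 24) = (j - 5)*(j - 2)*(j^3 - 13*j - 12) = (j - 5)*(j - 4)*(j - 2)*(j^2 + 4*j + 3) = (j - 5)*(j - 4)*(j - 2)*(j + 3)*(j + 1)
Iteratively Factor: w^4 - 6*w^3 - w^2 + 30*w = (w)*(w^3 - 6*w^2 - w + 30) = w*(w - 5)*(w^2 - w - 6) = w*(w - 5)*(w + 2)*(w - 3)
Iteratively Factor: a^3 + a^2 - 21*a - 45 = (a - 5)*(a^2 + 6*a + 9) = (a - 5)*(a + 3)*(a + 3)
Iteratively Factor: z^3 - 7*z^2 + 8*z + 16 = (z - 4)*(z^2 - 3*z - 4) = (z - 4)^2*(z + 1)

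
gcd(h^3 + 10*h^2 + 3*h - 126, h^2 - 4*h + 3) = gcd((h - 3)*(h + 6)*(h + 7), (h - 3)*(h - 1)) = h - 3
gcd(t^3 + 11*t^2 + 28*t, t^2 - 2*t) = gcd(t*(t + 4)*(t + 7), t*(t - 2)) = t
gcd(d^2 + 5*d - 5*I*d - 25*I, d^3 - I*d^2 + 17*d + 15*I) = d - 5*I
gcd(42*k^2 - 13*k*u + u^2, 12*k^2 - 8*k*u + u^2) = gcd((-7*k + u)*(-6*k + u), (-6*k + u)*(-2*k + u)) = -6*k + u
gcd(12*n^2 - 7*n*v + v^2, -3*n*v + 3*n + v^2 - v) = -3*n + v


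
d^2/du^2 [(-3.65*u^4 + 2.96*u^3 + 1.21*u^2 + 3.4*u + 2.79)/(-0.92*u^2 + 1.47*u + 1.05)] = (6.17871999999999*u^6 - 29.61756*u^5 + 26.16831*u^4 + 62.600824*u^3 - 0.30495600000001*u^2 - 16.647624*u - 9.620352)/(0.778688*u^6 - 3.732624*u^5 + 3.297924*u^4 + 5.343597*u^3 - 3.763935*u^2 - 4.862025*u - 1.157625)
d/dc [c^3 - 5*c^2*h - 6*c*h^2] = 3*c^2 - 10*c*h - 6*h^2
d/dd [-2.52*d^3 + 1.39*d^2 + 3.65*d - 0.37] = -7.56*d^2 + 2.78*d + 3.65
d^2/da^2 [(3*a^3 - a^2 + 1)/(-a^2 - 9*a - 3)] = 6*(-81*a^3 - 85*a^2 - 36*a - 23)/(a^6 + 27*a^5 + 252*a^4 + 891*a^3 + 756*a^2 + 243*a + 27)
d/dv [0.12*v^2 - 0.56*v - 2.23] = 0.24*v - 0.56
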